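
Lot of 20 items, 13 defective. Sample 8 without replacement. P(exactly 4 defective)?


Hypergeometric: C(13,4)×C(7,4)/C(20,8)
= 715×35/125970 = 385/1938

P(X=4) = 385/1938 ≈ 19.87%


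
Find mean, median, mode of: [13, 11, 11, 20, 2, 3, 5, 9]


Sorted: [2, 3, 5, 9, 11, 11, 13, 20]
Mean = 74/8 = 37/4
Median = 10
Freq: {13: 1, 11: 2, 20: 1, 2: 1, 3: 1, 5: 1, 9: 1}
Mode: [11]

Mean=37/4, Median=10, Mode=11


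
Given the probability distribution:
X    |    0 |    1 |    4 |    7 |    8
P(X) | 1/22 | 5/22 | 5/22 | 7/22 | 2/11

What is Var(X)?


E[X] = 53/11
E[X²] = 342/11
Var(X) = E[X²] - (E[X])² = 342/11 - 2809/121 = 953/121

Var(X) = 953/121 ≈ 7.8760


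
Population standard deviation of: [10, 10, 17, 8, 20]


Mean = 65/5 = 13
  (10-13)²=9
  (10-13)²=9
  (17-13)²=16
  (8-13)²=25
  (20-13)²=49
Σ(x-μ)² = 108
σ² = 108/5

σ = √(108/5) ≈ 4.6476


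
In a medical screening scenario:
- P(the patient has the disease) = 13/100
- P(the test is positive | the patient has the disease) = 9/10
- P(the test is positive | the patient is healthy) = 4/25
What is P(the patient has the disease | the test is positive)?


Using Bayes' theorem:
P(A|B) = P(B|A)·P(A) / P(B)

P(the test is positive) = 9/10 × 13/100 + 4/25 × 87/100
= 117/1000 + 87/625 = 1281/5000

P(the patient has the disease|the test is positive) = (117/1000) / (1281/5000) = 195/427

P(the patient has the disease|the test is positive) = 195/427 ≈ 45.67%


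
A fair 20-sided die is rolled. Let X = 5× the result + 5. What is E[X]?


E[die] = (1+20)/2 = 21/2
E[X] = 5×21/2 + 5 = 115/2

E[X] = 115/2


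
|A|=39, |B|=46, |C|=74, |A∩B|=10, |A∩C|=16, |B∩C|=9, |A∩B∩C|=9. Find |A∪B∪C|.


|A∪B∪C| = 39+46+74-10-16-9+9 = 133

|A∪B∪C| = 133


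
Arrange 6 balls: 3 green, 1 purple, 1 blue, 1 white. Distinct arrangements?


6!/(3!×1!×1!×1!) = 120

120


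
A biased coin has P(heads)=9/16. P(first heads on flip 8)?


Geometric: P(X=8) = (1-p)^(k-1)×p = (7/16)^7×9/16 = 7411887/4294967296

P(X=8) = 7411887/4294967296 ≈ 0.17%


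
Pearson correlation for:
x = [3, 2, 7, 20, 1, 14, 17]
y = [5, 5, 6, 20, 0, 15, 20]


n=7, Σx=64, Σy=71, Σxy=1017, Σx²=948, Σy²=1111
r = (7×1017 - 64×71)/√((7×948 - 64²)(7×1111 - 71²))
= 2575/√(2540×2736) = 2575/√6949440 ≈ 2575/2636.1791 ≈ 0.9768

r ≈ 0.9768


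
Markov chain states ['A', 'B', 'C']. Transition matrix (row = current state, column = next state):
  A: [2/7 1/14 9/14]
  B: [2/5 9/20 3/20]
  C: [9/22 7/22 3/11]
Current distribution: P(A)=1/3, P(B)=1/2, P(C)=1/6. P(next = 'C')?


P(next=C) = Σᵢ P(now=i)×P(i→C)
= 1/3×9/14 + 1/2×3/20 + 1/6×3/11
= 3/14 + 3/40 + 1/22 = 1031/3080

P = 1031/3080 ≈ 0.3347


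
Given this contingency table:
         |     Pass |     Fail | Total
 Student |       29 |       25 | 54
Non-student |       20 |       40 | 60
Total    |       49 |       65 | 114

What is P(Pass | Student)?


P(Pass | Student) = 29/(29+25) = 29/54

P(Pass|Student) = 29/54 ≈ 53.70%


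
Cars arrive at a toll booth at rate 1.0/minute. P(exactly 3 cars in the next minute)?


Poisson(λ=1.0): P(X=3) = e^(-λ)×λ^k/k!
= e^(-1.0) × 1.0^3 / 3!
≈ 0.3678794412 × 1 / 6 ≈ 0.061313

P(X=3) ≈ 0.061313 ≈ 6.13%


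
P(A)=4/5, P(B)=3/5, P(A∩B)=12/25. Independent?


P(A)×P(B) = 12/25
P(A∩B) = 12/25
Equal ✓ → Independent

Yes, independent


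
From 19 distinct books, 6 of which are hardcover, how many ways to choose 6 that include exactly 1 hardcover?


Choose 1 of the 6 hardcovers and 5 of the other 13 books:
C(6,1)×C(13,5) = 6×1287 = 7722

7722


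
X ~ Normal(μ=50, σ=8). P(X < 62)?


z = (62-50)/8 = 1.5
P(Z < 1.5) = 0.9332

P(X < 62) ≈ 0.9332


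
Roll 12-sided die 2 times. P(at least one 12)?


P(no 12)^2 = (11/12)^2 = 121/144
P(≥1) = 1 - 121/144 = 23/144

P = 23/144 ≈ 15.97%


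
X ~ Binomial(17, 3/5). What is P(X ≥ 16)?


P(X ≥ 16) = Σ P(X=i) for i=16..17
P(X=16) = 1463588514/762939453125
P(X=17) = 129140163/762939453125
Sum = 1592728677/762939453125

P(X ≥ 16) = 1592728677/762939453125 ≈ 0.21%


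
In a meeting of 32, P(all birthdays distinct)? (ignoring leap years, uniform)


P(all different) = Π(365-i)/365 for i=0..31
= (365/365)×(364/365)×...×(334/365)
= 0.246652

P ≈ 0.2467 ≈ 24.67%


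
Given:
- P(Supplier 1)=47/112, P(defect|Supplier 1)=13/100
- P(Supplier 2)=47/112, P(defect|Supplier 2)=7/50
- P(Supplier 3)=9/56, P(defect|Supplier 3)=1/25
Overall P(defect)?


P(B) = Σ P(B|Aᵢ)×P(Aᵢ)
  13/100×47/112 = 611/11200
  7/50×47/112 = 47/800
  1/25×9/56 = 9/1400
Sum = 1341/11200

P(defect) = 1341/11200 ≈ 11.97%


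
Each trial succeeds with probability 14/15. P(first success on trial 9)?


Geometric: P(X=9) = (1-p)^(k-1)×p = (1/15)^8×14/15 = 14/38443359375

P(X=9) = 14/38443359375 ≈ 0.00%


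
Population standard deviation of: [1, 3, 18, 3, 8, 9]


Mean = 42/6 = 7
  (1-7)²=36
  (3-7)²=16
  (18-7)²=121
  (3-7)²=16
  (8-7)²=1
  (9-7)²=4
Σ(x-μ)² = 194
σ² = 194/6 = 97/3

σ = √(97/3) ≈ 5.6862


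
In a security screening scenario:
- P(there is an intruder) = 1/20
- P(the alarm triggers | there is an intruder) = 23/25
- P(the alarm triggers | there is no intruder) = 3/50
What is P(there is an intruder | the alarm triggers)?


Using Bayes' theorem:
P(A|B) = P(B|A)·P(A) / P(B)

P(the alarm triggers) = 23/25 × 1/20 + 3/50 × 19/20
= 23/500 + 57/1000 = 103/1000

P(there is an intruder|the alarm triggers) = (23/500) / (103/1000) = 46/103

P(there is an intruder|the alarm triggers) = 46/103 ≈ 44.66%


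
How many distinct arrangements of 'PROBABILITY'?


Letters: 11, freq: {'P': 1, 'R': 1, 'O': 1, 'B': 2, 'A': 1, 'I': 2, 'L': 1, 'T': 1, 'Y': 1}
11!/(1!×1!×1!×2!×1!×2!×1!×1!×1!) = 39916800/4 = 9979200

9979200


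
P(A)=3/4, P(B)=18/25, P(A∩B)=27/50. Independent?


P(A)×P(B) = 27/50
P(A∩B) = 27/50
Equal ✓ → Independent

Yes, independent


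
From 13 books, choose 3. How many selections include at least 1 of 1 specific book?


Complement: C(13,3) - C(12,3) = 286 - 220 = 66

66


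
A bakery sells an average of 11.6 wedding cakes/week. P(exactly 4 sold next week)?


Poisson(λ=11.6): P(X=4) = e^(-λ)×λ^k/k!
= e^(-11.6) × 11.6^4 / 4!
≈ 9.166087736e-06 × 18106.3936 / 24 ≈ 0.006915

P(X=4) ≈ 0.006915 ≈ 0.69%


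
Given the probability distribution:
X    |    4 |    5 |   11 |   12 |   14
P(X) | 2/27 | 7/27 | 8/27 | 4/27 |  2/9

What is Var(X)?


E[X] = 263/27
E[X²] = 2927/27
Var(X) = E[X²] - (E[X])² = 2927/27 - 69169/729 = 9860/729

Var(X) = 9860/729 ≈ 13.5254


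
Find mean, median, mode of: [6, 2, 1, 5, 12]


Sorted: [1, 2, 5, 6, 12]
Mean = 26/5
Median = 5
Freq: {6: 1, 2: 1, 1: 1, 5: 1, 12: 1}
Mode: No mode

Mean=26/5, Median=5, Mode=No mode


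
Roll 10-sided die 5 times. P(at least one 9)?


P(no 9)^5 = (9/10)^5 = 59049/100000
P(≥1) = 1 - 59049/100000 = 40951/100000

P = 40951/100000 ≈ 40.95%


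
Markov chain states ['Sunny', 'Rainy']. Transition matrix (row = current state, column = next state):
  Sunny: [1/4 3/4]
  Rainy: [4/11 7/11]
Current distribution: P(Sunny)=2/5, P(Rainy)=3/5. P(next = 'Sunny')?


P(next=Sunny) = Σᵢ P(now=i)×P(i→Sunny)
= 2/5×1/4 + 3/5×4/11
= 1/10 + 12/55 = 7/22

P = 7/22 ≈ 0.3182


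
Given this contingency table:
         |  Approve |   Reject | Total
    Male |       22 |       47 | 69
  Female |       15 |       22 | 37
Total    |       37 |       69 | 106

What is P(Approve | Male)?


P(Approve | Male) = 22/(22+47) = 22/69

P(Approve|Male) = 22/69 ≈ 31.88%


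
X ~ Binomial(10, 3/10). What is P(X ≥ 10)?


P(X ≥ 10) = Σ P(X=i) for i=10..10
P(X=10) = 59049/10000000000
Sum = 59049/10000000000

P(X ≥ 10) = 59049/10000000000 ≈ 0.00%


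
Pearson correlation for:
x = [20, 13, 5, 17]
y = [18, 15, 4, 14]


n=4, Σx=55, Σy=51, Σxy=813, Σx²=883, Σy²=761
r = (4×813 - 55×51)/√((4×883 - 55²)(4×761 - 51²))
= 447/√(507×443) = 447/√224601 ≈ 447/473.9209 ≈ 0.9432

r ≈ 0.9432


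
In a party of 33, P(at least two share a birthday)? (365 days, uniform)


P(all different) = Π(365-i)/365 for i=0..32
= 0.225028
P(match) = 1 - 0.225028 = 0.774972

P ≈ 0.7750 ≈ 77.50%


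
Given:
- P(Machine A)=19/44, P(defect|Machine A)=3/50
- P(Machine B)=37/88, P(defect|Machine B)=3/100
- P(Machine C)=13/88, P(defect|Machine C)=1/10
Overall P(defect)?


P(B) = Σ P(B|Aᵢ)×P(Aᵢ)
  3/50×19/44 = 57/2200
  3/100×37/88 = 111/8800
  1/10×13/88 = 13/880
Sum = 469/8800

P(defect) = 469/8800 ≈ 5.33%


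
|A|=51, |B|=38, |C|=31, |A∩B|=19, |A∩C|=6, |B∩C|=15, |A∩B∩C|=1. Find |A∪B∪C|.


|A∪B∪C| = 51+38+31-19-6-15+1 = 81

|A∪B∪C| = 81


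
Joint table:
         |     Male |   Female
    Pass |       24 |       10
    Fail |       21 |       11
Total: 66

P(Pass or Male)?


P(Pass∨Male) = P(Pass) + P(Male) - P(Pass∧Male)
= (34 + 45 - 24)/66 = 55/66 = 5/6

P = 5/6 ≈ 83.33%


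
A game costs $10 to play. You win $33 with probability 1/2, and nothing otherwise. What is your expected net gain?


E[gain] = (33-10)×1/2 + (-10)×1/2
= 23/2 - 5 = 13/2

Expected net gain = $13/2 ≈ $6.50


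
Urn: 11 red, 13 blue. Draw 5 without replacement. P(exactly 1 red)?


Hypergeometric: C(11,1)×C(13,4)/C(24,5)
= 11×715/42504 = 715/3864

P(X=1) = 715/3864 ≈ 18.50%


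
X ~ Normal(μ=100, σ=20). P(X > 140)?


z = (140-100)/20 = 2.0
P(X > 140) = 1 - P(Z ≤ 2.0) = 1 - 0.9772 = 0.0228

P(X > 140) ≈ 0.0228


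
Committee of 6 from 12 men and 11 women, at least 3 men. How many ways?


Count by #men:
  3M,3W: C(12,3)×C(11,3)=36300
  4M,2W: C(12,4)×C(11,2)=27225
  5M,1W: C(12,5)×C(11,1)=8712
  6M,0W: C(12,6)×C(11,0)=924
Total = 73161

73161


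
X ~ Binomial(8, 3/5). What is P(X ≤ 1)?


P(X ≤ 1) = Σ P(X=i) for i=0..1
P(X=0) = 256/390625
P(X=1) = 3072/390625
Sum = 3328/390625

P(X ≤ 1) = 3328/390625 ≈ 0.85%


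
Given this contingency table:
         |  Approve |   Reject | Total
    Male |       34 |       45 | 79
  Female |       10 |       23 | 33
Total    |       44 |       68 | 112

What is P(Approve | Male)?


P(Approve | Male) = 34/(34+45) = 34/79

P(Approve|Male) = 34/79 ≈ 43.04%


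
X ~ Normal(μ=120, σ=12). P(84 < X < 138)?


z₁=(84-120)/12=-3.0, z₂=(138-120)/12=1.5
P = Φ(1.5) - Φ(-3.0) = 0.933193 - 0.001350 = 0.931843 ≈ 0.9318

P(84 < X < 138) ≈ 0.9318


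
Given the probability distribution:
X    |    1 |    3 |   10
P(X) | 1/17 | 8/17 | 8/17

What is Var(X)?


E[X] = 105/17
E[X²] = 873/17
Var(X) = E[X²] - (E[X])² = 873/17 - 11025/289 = 3816/289

Var(X) = 3816/289 ≈ 13.2042


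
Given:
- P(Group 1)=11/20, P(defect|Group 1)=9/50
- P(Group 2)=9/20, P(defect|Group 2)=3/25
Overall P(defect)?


P(B) = Σ P(B|Aᵢ)×P(Aᵢ)
  9/50×11/20 = 99/1000
  3/25×9/20 = 27/500
Sum = 153/1000

P(defect) = 153/1000 ≈ 15.30%


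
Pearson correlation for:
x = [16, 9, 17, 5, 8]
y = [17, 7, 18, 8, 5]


n=5, Σx=55, Σy=55, Σxy=721, Σx²=715, Σy²=751
r = (5×721 - 55×55)/√((5×715 - 55²)(5×751 - 55²))
= 580/√(550×730) = 580/√401500 ≈ 580/633.6403 ≈ 0.9153

r ≈ 0.9153


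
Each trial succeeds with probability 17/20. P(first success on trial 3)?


Geometric: P(X=3) = (1-p)^(k-1)×p = (3/20)^2×17/20 = 153/8000

P(X=3) = 153/8000 ≈ 1.91%


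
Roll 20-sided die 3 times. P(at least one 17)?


P(no 17)^3 = (19/20)^3 = 6859/8000
P(≥1) = 1 - 6859/8000 = 1141/8000

P = 1141/8000 ≈ 14.26%


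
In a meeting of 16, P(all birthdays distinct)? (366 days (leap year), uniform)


P(all different) = Π(366-i)/366 for i=0..15
= (366/366)×(365/366)×...×(351/366)
= 0.717059

P ≈ 0.7171 ≈ 71.71%


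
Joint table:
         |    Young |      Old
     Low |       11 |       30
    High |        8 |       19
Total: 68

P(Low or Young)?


P(Low∨Young) = P(Low) + P(Young) - P(Low∧Young)
= (41 + 19 - 11)/68 = 49/68

P = 49/68 ≈ 72.06%


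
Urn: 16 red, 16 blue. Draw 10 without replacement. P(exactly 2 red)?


Hypergeometric: C(16,2)×C(16,8)/C(32,10)
= 120×12870/64512240 = 495/20677

P(X=2) = 495/20677 ≈ 2.39%


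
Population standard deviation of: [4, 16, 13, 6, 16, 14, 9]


Mean = 78/7
  (4-78/7)²=2500/49
  (16-78/7)²=1156/49
  (13-78/7)²=169/49
  (6-78/7)²=1296/49
  (16-78/7)²=1156/49
  (14-78/7)²=400/49
  (9-78/7)²=225/49
Σ(x-μ)² = 986/7
σ² = (986/7)/7 = 986/49

σ = √(986/49) ≈ 4.4858


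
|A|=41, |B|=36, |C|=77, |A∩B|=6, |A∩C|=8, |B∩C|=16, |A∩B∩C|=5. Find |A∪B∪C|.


|A∪B∪C| = 41+36+77-6-8-16+5 = 129

|A∪B∪C| = 129


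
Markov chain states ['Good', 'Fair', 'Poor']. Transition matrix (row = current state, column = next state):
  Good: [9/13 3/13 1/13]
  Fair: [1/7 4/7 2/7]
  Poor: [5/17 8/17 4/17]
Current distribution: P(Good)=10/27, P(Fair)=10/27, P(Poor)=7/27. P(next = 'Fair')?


P(next=Fair) = Σᵢ P(now=i)×P(i→Fair)
= 10/27×3/13 + 10/27×4/7 + 7/27×8/17
= 10/117 + 40/189 + 56/459 = 17506/41769

P = 17506/41769 ≈ 0.4191


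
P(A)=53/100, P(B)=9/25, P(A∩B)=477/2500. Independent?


P(A)×P(B) = 477/2500
P(A∩B) = 477/2500
Equal ✓ → Independent

Yes, independent


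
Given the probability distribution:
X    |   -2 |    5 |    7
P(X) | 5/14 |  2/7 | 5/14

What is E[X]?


E[X] = Σ x·P(X=x)
= (-2)×(5/14) + (5)×(2/7) + (7)×(5/14)
= 45/14

E[X] = 45/14


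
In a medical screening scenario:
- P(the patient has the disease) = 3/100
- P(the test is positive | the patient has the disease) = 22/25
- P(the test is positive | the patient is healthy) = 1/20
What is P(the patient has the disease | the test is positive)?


Using Bayes' theorem:
P(A|B) = P(B|A)·P(A) / P(B)

P(the test is positive) = 22/25 × 3/100 + 1/20 × 97/100
= 33/1250 + 97/2000 = 749/10000

P(the patient has the disease|the test is positive) = (33/1250) / (749/10000) = 264/749

P(the patient has the disease|the test is positive) = 264/749 ≈ 35.25%


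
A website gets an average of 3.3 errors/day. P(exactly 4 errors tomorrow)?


Poisson(λ=3.3): P(X=4) = e^(-λ)×λ^k/k!
= e^(-3.3) × 3.3^4 / 4!
≈ 0.0368831674 × 118.5921 / 24 ≈ 0.182252

P(X=4) ≈ 0.182252 ≈ 18.23%


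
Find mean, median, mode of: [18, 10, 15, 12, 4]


Sorted: [4, 10, 12, 15, 18]
Mean = 59/5
Median = 12
Freq: {18: 1, 10: 1, 15: 1, 12: 1, 4: 1}
Mode: No mode

Mean=59/5, Median=12, Mode=No mode


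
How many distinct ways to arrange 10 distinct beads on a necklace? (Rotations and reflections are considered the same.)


Free circular arrangements: rotations and reflections both identified.
(n-1)!/2 = 9!/2 = 362880/2 = 181440

181440


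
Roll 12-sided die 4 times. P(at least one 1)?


P(no 1)^4 = (11/12)^4 = 14641/20736
P(≥1) = 1 - 14641/20736 = 6095/20736

P = 6095/20736 ≈ 29.39%


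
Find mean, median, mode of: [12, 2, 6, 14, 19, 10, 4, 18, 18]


Sorted: [2, 4, 6, 10, 12, 14, 18, 18, 19]
Mean = 103/9
Median = 12
Freq: {12: 1, 2: 1, 6: 1, 14: 1, 19: 1, 10: 1, 4: 1, 18: 2}
Mode: [18]

Mean=103/9, Median=12, Mode=18


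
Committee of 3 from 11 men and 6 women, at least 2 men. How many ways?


Count by #men:
  2M,1W: C(11,2)×C(6,1)=330
  3M,0W: C(11,3)×C(6,0)=165
Total = 495

495


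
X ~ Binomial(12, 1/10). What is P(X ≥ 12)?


P(X ≥ 12) = Σ P(X=i) for i=12..12
P(X=12) = 1/1000000000000
Sum = 1/1000000000000

P(X ≥ 12) = 1/1000000000000 ≈ 0.00%


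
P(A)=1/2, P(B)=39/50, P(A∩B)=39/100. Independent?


P(A)×P(B) = 39/100
P(A∩B) = 39/100
Equal ✓ → Independent

Yes, independent


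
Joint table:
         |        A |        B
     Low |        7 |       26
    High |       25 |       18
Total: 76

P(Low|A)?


P(Low|A) = 7/(7+25) = 7/32

P = 7/32 ≈ 21.88%


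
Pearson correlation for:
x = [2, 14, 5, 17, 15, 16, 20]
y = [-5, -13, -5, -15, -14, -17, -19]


n=7, Σx=89, Σy=-88, Σxy=-1334, Σx²=1395, Σy²=1290
r = (7×(-1334) - 89×(-88))/√((7×1395 - 89²)(7×1290 - (-88)²))
= -1506/√(1844×1286) = -1506/√2371384 ≈ -1506/1539.9299 ≈ -0.9780

r ≈ -0.9780


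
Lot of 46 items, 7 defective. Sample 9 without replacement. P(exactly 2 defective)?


Hypergeometric: C(7,2)×C(39,7)/C(46,9)
= 21×15380937/1101716330 = 118881/405490

P(X=2) = 118881/405490 ≈ 29.32%


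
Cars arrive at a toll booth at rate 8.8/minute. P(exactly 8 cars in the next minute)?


Poisson(λ=8.8): P(X=8) = e^(-λ)×λ^k/k!
= e^(-8.8) × 8.8^8 / 8!
≈ 0.0001507330751 × 35963452.4806 / 40320 ≈ 0.134446

P(X=8) ≈ 0.134446 ≈ 13.44%


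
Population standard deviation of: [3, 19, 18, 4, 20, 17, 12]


Mean = 93/7
  (3-93/7)²=5184/49
  (19-93/7)²=1600/49
  (18-93/7)²=1089/49
  (4-93/7)²=4225/49
  (20-93/7)²=2209/49
  (17-93/7)²=676/49
  (12-93/7)²=81/49
Σ(x-μ)² = 2152/7
σ² = (2152/7)/7 = 2152/49

σ = √(2152/49) ≈ 6.6271


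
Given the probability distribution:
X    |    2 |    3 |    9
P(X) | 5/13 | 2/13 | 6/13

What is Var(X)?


E[X] = 70/13
E[X²] = 524/13
Var(X) = E[X²] - (E[X])² = 524/13 - 4900/169 = 1912/169

Var(X) = 1912/169 ≈ 11.3136


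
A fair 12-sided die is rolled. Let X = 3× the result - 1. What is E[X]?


E[die] = (1+12)/2 = 13/2
E[X] = 3×13/2 - 1 = 37/2

E[X] = 37/2


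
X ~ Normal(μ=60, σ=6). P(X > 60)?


z = (60-60)/6 = 0.0
P(X > 60) = 1 - P(Z ≤ 0.0) = 1 - 0.5000 = 0.5000

P(X > 60) ≈ 0.5000


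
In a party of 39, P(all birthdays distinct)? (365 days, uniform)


P(all different) = Π(365-i)/365 for i=0..38
= (365/365)×(364/365)×...×(327/365)
= 0.121780

P ≈ 0.1218 ≈ 12.18%


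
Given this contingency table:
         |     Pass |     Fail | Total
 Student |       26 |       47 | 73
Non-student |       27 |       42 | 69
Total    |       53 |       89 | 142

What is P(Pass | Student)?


P(Pass | Student) = 26/(26+47) = 26/73

P(Pass|Student) = 26/73 ≈ 35.62%


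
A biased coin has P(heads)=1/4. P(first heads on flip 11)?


Geometric: P(X=11) = (1-p)^(k-1)×p = (3/4)^10×1/4 = 59049/4194304

P(X=11) = 59049/4194304 ≈ 1.41%


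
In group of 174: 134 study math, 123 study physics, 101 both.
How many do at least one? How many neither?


|A∪B| = 134+123-101 = 156
Neither = 174-156 = 18

At least one: 156; Neither: 18


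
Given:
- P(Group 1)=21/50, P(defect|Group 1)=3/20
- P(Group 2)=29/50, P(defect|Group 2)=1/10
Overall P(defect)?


P(B) = Σ P(B|Aᵢ)×P(Aᵢ)
  3/20×21/50 = 63/1000
  1/10×29/50 = 29/500
Sum = 121/1000

P(defect) = 121/1000 ≈ 12.10%


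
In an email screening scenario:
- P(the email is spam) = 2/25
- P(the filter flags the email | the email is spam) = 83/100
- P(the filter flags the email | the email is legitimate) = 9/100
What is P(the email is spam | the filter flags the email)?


Using Bayes' theorem:
P(A|B) = P(B|A)·P(A) / P(B)

P(the filter flags the email) = 83/100 × 2/25 + 9/100 × 23/25
= 83/1250 + 207/2500 = 373/2500

P(the email is spam|the filter flags the email) = (83/1250) / (373/2500) = 166/373

P(the email is spam|the filter flags the email) = 166/373 ≈ 44.50%


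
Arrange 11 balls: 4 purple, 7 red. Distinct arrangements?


11!/(4!×7!) = 330

330


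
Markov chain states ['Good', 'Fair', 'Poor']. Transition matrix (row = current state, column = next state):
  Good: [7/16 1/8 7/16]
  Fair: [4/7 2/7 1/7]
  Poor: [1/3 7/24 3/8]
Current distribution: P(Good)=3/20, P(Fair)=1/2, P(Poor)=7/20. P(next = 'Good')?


P(next=Good) = Σᵢ P(now=i)×P(i→Good)
= 3/20×7/16 + 1/2×4/7 + 7/20×1/3
= 21/320 + 2/7 + 7/60 = 629/1344

P = 629/1344 ≈ 0.4680


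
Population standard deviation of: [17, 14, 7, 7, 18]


Mean = 63/5
  (17-63/5)²=484/25
  (14-63/5)²=49/25
  (7-63/5)²=784/25
  (7-63/5)²=784/25
  (18-63/5)²=729/25
Σ(x-μ)² = 566/5
σ² = (566/5)/5 = 566/25

σ = √(566/25) ≈ 4.7582


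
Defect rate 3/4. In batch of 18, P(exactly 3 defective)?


Binomial: P(X=3) = C(18,3)×p^3×(1-p)^15
= 816 × 27/64 × 1/1073741824 = 1377/4294967296

P(X=3) = 1377/4294967296 ≈ 0.00%


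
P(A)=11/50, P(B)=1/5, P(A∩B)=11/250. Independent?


P(A)×P(B) = 11/250
P(A∩B) = 11/250
Equal ✓ → Independent

Yes, independent


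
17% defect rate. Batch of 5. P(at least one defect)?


P(all good) = (83/100)^5 = 3939040643/10000000000
P(≥1 defect) = 6060959357/10000000000

P = 6060959357/10000000000 ≈ 60.61%


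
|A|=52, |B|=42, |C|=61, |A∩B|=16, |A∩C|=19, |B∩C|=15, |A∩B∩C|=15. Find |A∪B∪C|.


|A∪B∪C| = 52+42+61-16-19-15+15 = 120

|A∪B∪C| = 120


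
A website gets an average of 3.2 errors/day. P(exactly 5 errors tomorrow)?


Poisson(λ=3.2): P(X=5) = e^(-λ)×λ^k/k!
= e^(-3.2) × 3.2^5 / 5!
≈ 0.04076220398 × 335.54432 / 120 ≈ 0.113979

P(X=5) ≈ 0.113979 ≈ 11.40%


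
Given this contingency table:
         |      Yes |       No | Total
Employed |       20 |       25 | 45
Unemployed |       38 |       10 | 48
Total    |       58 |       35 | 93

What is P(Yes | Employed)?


P(Yes | Employed) = 20/(20+25) = 20/45 = 4/9

P(Yes|Employed) = 4/9 ≈ 44.44%


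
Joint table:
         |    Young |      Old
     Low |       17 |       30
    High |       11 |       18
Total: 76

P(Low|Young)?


P(Low|Young) = 17/(17+11) = 17/28

P = 17/28 ≈ 60.71%


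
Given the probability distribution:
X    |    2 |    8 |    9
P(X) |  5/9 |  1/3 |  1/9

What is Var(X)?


E[X] = 43/9
E[X²] = 293/9
Var(X) = E[X²] - (E[X])² = 293/9 - 1849/81 = 788/81

Var(X) = 788/81 ≈ 9.7284


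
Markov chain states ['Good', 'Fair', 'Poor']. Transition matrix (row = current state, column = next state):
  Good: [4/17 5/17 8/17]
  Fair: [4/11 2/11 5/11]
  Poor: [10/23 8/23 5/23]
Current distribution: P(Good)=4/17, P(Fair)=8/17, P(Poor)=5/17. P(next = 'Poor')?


P(next=Poor) = Σᵢ P(now=i)×P(i→Poor)
= 4/17×8/17 + 8/17×5/11 + 5/17×5/23
= 32/289 + 40/187 + 25/391 = 28411/73117

P = 28411/73117 ≈ 0.3886


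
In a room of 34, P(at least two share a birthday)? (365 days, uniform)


P(all different) = Π(365-i)/365 for i=0..33
= 0.204683
P(match) = 1 - 0.204683 = 0.795317

P ≈ 0.7953 ≈ 79.53%


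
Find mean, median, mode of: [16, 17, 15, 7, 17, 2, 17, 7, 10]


Sorted: [2, 7, 7, 10, 15, 16, 17, 17, 17]
Mean = 108/9 = 12
Median = 15
Freq: {16: 1, 17: 3, 15: 1, 7: 2, 2: 1, 10: 1}
Mode: [17]

Mean=12, Median=15, Mode=17


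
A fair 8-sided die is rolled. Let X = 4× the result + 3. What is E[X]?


E[die] = (1+8)/2 = 9/2
E[X] = 4×9/2 + 3 = 21

E[X] = 21


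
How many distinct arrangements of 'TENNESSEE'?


Letters: 9, freq: {'T': 1, 'E': 4, 'N': 2, 'S': 2}
9!/(1!×4!×2!×2!) = 362880/96 = 3780

3780


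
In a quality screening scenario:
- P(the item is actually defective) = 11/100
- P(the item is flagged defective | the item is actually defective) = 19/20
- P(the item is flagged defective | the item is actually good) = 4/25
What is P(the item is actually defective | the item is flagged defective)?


Using Bayes' theorem:
P(A|B) = P(B|A)·P(A) / P(B)

P(the item is flagged defective) = 19/20 × 11/100 + 4/25 × 89/100
= 209/2000 + 89/625 = 2469/10000

P(the item is actually defective|the item is flagged defective) = (209/2000) / (2469/10000) = 1045/2469

P(the item is actually defective|the item is flagged defective) = 1045/2469 ≈ 42.32%


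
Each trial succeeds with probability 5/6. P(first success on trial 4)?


Geometric: P(X=4) = (1-p)^(k-1)×p = (1/6)^3×5/6 = 5/1296

P(X=4) = 5/1296 ≈ 0.39%


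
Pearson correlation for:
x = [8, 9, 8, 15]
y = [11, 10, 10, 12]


n=4, Σx=40, Σy=43, Σxy=438, Σx²=434, Σy²=465
r = (4×438 - 40×43)/√((4×434 - 40²)(4×465 - 43²))
= 32/√(136×11) = 32/√1496 ≈ 32/38.6782 ≈ 0.8273

r ≈ 0.8273


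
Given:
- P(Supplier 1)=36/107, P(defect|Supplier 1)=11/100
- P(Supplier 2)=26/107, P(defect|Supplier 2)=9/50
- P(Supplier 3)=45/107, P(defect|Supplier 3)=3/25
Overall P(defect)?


P(B) = Σ P(B|Aᵢ)×P(Aᵢ)
  11/100×36/107 = 99/2675
  9/50×26/107 = 117/2675
  3/25×45/107 = 27/535
Sum = 351/2675

P(defect) = 351/2675 ≈ 13.12%


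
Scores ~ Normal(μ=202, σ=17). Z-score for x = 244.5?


z = (x - μ)/σ = (244.5 - 202)/17 = 2.5

z = 2.5


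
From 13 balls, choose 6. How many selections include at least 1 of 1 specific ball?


Complement: C(13,6) - C(12,6) = 1716 - 924 = 792

792


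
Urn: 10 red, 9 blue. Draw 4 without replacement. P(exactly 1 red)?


Hypergeometric: C(10,1)×C(9,3)/C(19,4)
= 10×84/3876 = 70/323

P(X=1) = 70/323 ≈ 21.67%


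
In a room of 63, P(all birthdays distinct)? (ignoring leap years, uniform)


P(all different) = Π(365-i)/365 for i=0..62
= (365/365)×(364/365)×...×(303/365)
= 0.003396

P ≈ 0.0034 ≈ 0.34%


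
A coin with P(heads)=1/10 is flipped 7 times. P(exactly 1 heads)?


Binomial: P(X=1) = C(7,1)×p^1×(1-p)^6
= 7 × 1/10 × 531441/1000000 = 3720087/10000000

P(X=1) = 3720087/10000000 ≈ 37.20%


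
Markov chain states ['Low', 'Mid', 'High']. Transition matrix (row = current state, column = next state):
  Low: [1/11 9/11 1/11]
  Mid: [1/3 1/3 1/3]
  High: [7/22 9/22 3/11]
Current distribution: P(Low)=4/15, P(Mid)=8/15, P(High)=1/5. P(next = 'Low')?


P(next=Low) = Σᵢ P(now=i)×P(i→Low)
= 4/15×1/11 + 8/15×1/3 + 1/5×7/22
= 4/165 + 8/45 + 7/110 = 263/990

P = 263/990 ≈ 0.2657


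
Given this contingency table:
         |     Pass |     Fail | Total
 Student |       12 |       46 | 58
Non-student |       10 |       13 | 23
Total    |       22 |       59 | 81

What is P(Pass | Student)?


P(Pass | Student) = 12/(12+46) = 12/58 = 6/29

P(Pass|Student) = 6/29 ≈ 20.69%


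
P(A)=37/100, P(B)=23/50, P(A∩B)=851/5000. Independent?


P(A)×P(B) = 851/5000
P(A∩B) = 851/5000
Equal ✓ → Independent

Yes, independent


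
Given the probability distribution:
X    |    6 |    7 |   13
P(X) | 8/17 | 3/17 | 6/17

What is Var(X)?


E[X] = 147/17
E[X²] = 1449/17
Var(X) = E[X²] - (E[X])² = 1449/17 - 21609/289 = 3024/289

Var(X) = 3024/289 ≈ 10.4637


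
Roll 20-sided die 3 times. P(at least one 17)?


P(no 17)^3 = (19/20)^3 = 6859/8000
P(≥1) = 1 - 6859/8000 = 1141/8000

P = 1141/8000 ≈ 14.26%


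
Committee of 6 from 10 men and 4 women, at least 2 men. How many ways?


Count by #men:
  2M,4W: C(10,2)×C(4,4)=45
  3M,3W: C(10,3)×C(4,3)=480
  4M,2W: C(10,4)×C(4,2)=1260
  5M,1W: C(10,5)×C(4,1)=1008
  6M,0W: C(10,6)×C(4,0)=210
Total = 3003

3003


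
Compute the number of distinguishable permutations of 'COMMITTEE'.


Letters: 9, freq: {'C': 1, 'O': 1, 'M': 2, 'I': 1, 'T': 2, 'E': 2}
9!/(1!×1!×2!×1!×2!×2!) = 362880/8 = 45360

45360


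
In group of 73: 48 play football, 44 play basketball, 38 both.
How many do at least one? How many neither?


|A∪B| = 48+44-38 = 54
Neither = 73-54 = 19

At least one: 54; Neither: 19


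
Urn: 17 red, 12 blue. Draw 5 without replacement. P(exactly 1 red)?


Hypergeometric: C(17,1)×C(12,4)/C(29,5)
= 17×495/118755 = 187/2639

P(X=1) = 187/2639 ≈ 7.09%


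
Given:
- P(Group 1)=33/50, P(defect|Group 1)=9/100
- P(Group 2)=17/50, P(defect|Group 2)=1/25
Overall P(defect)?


P(B) = Σ P(B|Aᵢ)×P(Aᵢ)
  9/100×33/50 = 297/5000
  1/25×17/50 = 17/1250
Sum = 73/1000

P(defect) = 73/1000 ≈ 7.30%


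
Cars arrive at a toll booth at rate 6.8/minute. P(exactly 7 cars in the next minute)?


Poisson(λ=6.8): P(X=7) = e^(-λ)×λ^k/k!
= e^(-6.8) × 6.8^7 / 7!
≈ 0.001113775148 × 672298.881843 / 5040 ≈ 0.148569

P(X=7) ≈ 0.148569 ≈ 14.86%


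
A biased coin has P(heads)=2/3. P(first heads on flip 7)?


Geometric: P(X=7) = (1-p)^(k-1)×p = (1/3)^6×2/3 = 2/2187

P(X=7) = 2/2187 ≈ 0.09%


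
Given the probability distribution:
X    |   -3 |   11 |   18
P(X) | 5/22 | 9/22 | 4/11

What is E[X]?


E[X] = Σ x·P(X=x)
= (-3)×(5/22) + (11)×(9/22) + (18)×(4/11)
= 114/11

E[X] = 114/11


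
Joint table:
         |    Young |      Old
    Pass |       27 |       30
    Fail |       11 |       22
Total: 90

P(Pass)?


P(Pass) = (27+30)/90 = 57/90 = 19/30

P(Pass) = 19/30 ≈ 63.33%


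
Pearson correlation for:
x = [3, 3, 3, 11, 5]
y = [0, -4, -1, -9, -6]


n=5, Σx=25, Σy=-20, Σxy=-144, Σx²=173, Σy²=134
r = (5×(-144) - 25×(-20))/√((5×173 - 25²)(5×134 - (-20)²))
= -220/√(240×270) = -220/√64800 ≈ -220/254.5584 ≈ -0.8642

r ≈ -0.8642


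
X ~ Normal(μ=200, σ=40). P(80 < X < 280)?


z₁=(80-200)/40=-3.0, z₂=(280-200)/40=2.0
P = Φ(2.0) - Φ(-3.0) = 0.977250 - 0.001350 = 0.975900 ≈ 0.9759

P(80 < X < 280) ≈ 0.9759


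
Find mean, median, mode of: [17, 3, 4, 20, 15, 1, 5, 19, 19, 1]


Sorted: [1, 1, 3, 4, 5, 15, 17, 19, 19, 20]
Mean = 104/10 = 52/5
Median = 10
Freq: {17: 1, 3: 1, 4: 1, 20: 1, 15: 1, 1: 2, 5: 1, 19: 2}
Mode: [1, 19]

Mean=52/5, Median=10, Mode=[1, 19]


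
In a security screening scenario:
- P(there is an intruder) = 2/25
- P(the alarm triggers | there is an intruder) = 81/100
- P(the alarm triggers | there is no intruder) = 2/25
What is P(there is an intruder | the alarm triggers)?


Using Bayes' theorem:
P(A|B) = P(B|A)·P(A) / P(B)

P(the alarm triggers) = 81/100 × 2/25 + 2/25 × 23/25
= 81/1250 + 46/625 = 173/1250

P(there is an intruder|the alarm triggers) = (81/1250) / (173/1250) = 81/173

P(there is an intruder|the alarm triggers) = 81/173 ≈ 46.82%


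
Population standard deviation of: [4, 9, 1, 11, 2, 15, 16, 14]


Mean = 72/8 = 9
  (4-9)²=25
  (9-9)²=0
  (1-9)²=64
  (11-9)²=4
  (2-9)²=49
  (15-9)²=36
  (16-9)²=49
  (14-9)²=25
Σ(x-μ)² = 252
σ² = 252/8 = 63/2

σ = √(63/2) ≈ 5.6125


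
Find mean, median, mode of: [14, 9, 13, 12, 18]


Sorted: [9, 12, 13, 14, 18]
Mean = 66/5
Median = 13
Freq: {14: 1, 9: 1, 13: 1, 12: 1, 18: 1}
Mode: No mode

Mean=66/5, Median=13, Mode=No mode


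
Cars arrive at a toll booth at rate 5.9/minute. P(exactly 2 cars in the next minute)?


Poisson(λ=5.9): P(X=2) = e^(-λ)×λ^k/k!
= e^(-5.9) × 5.9^2 / 2!
≈ 0.002739444819 × 34.81 / 2 ≈ 0.047680

P(X=2) ≈ 0.047680 ≈ 4.77%


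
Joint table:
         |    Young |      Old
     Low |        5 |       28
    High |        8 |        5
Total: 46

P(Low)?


P(Low) = (5+28)/46 = 33/46

P(Low) = 33/46 ≈ 71.74%


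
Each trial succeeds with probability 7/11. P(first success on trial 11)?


Geometric: P(X=11) = (1-p)^(k-1)×p = (4/11)^10×7/11 = 7340032/285311670611

P(X=11) = 7340032/285311670611 ≈ 0.00%


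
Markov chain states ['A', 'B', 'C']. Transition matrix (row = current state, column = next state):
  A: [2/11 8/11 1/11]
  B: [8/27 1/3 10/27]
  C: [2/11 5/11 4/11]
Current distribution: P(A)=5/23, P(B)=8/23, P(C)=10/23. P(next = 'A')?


P(next=A) = Σᵢ P(now=i)×P(i→A)
= 5/23×2/11 + 8/23×8/27 + 10/23×2/11
= 10/253 + 64/621 + 20/253 = 1514/6831

P = 1514/6831 ≈ 0.2216


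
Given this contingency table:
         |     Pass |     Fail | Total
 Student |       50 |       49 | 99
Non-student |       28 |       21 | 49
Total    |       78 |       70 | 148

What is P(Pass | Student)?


P(Pass | Student) = 50/(50+49) = 50/99

P(Pass|Student) = 50/99 ≈ 50.51%


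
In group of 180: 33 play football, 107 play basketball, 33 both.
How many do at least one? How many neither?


|A∪B| = 33+107-33 = 107
Neither = 180-107 = 73

At least one: 107; Neither: 73


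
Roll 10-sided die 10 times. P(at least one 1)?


P(no 1)^10 = (9/10)^10 = 3486784401/10000000000
P(≥1) = 1 - 3486784401/10000000000 = 6513215599/10000000000

P = 6513215599/10000000000 ≈ 65.13%


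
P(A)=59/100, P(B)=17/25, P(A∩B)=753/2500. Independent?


P(A)×P(B) = 1003/2500
P(A∩B) = 753/2500
Not equal → NOT independent

No, not independent


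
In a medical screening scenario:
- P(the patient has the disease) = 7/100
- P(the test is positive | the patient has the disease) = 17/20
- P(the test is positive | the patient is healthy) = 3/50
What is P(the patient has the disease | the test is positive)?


Using Bayes' theorem:
P(A|B) = P(B|A)·P(A) / P(B)

P(the test is positive) = 17/20 × 7/100 + 3/50 × 93/100
= 119/2000 + 279/5000 = 1153/10000

P(the patient has the disease|the test is positive) = (119/2000) / (1153/10000) = 595/1153

P(the patient has the disease|the test is positive) = 595/1153 ≈ 51.60%


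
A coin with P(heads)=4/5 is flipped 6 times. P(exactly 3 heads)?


Binomial: P(X=3) = C(6,3)×p^3×(1-p)^3
= 20 × 64/125 × 1/125 = 256/3125

P(X=3) = 256/3125 ≈ 8.19%


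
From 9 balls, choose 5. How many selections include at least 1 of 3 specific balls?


Complement: C(9,5) - C(6,5) = 126 - 6 = 120

120


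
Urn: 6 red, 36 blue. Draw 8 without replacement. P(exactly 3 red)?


Hypergeometric: C(6,3)×C(36,5)/C(42,8)
= 20×376992/118030185 = 23936/374699

P(X=3) = 23936/374699 ≈ 6.39%


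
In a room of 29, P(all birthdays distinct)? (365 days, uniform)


P(all different) = Π(365-i)/365 for i=0..28
= (365/365)×(364/365)×...×(337/365)
= 0.319031

P ≈ 0.3190 ≈ 31.90%


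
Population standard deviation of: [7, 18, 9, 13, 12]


Mean = 59/5
  (7-59/5)²=576/25
  (18-59/5)²=961/25
  (9-59/5)²=196/25
  (13-59/5)²=36/25
  (12-59/5)²=1/25
Σ(x-μ)² = 354/5
σ² = (354/5)/5 = 354/25

σ = √(354/25) ≈ 3.7630


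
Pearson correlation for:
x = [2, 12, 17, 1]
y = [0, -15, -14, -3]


n=4, Σx=32, Σy=-32, Σxy=-421, Σx²=438, Σy²=430
r = (4×(-421) - 32×(-32))/√((4×438 - 32²)(4×430 - (-32)²))
= -660/√(728×696) = -660/√506688 ≈ -660/711.8202 ≈ -0.9272

r ≈ -0.9272


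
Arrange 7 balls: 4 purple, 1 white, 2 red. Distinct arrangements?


7!/(4!×1!×2!) = 105

105


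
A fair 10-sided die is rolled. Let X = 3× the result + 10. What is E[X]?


E[die] = (1+10)/2 = 11/2
E[X] = 3×11/2 + 10 = 53/2

E[X] = 53/2


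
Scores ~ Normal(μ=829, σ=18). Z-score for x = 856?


z = (x - μ)/σ = (856 - 829)/18 = 1.5

z = 1.5


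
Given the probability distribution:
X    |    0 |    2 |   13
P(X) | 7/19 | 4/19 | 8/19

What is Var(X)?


E[X] = 112/19
E[X²] = 72
Var(X) = E[X²] - (E[X])² = 72 - 12544/361 = 13448/361

Var(X) = 13448/361 ≈ 37.2521


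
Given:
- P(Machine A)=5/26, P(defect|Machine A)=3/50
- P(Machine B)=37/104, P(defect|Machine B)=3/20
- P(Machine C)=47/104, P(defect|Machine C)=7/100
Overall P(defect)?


P(B) = Σ P(B|Aᵢ)×P(Aᵢ)
  3/50×5/26 = 3/260
  3/20×37/104 = 111/2080
  7/100×47/104 = 329/10400
Sum = 251/2600

P(defect) = 251/2600 ≈ 9.65%


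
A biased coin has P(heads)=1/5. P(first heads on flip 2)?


Geometric: P(X=2) = (1-p)^(k-1)×p = (4/5)^1×1/5 = 4/25

P(X=2) = 4/25 ≈ 16.00%


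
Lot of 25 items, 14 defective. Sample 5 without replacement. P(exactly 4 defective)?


Hypergeometric: C(14,4)×C(11,1)/C(25,5)
= 1001×11/53130 = 143/690

P(X=4) = 143/690 ≈ 20.72%


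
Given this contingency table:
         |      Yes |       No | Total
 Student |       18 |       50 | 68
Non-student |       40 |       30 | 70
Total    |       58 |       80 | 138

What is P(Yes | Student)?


P(Yes | Student) = 18/(18+50) = 18/68 = 9/34

P(Yes|Student) = 9/34 ≈ 26.47%


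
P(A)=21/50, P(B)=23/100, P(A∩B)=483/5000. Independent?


P(A)×P(B) = 483/5000
P(A∩B) = 483/5000
Equal ✓ → Independent

Yes, independent


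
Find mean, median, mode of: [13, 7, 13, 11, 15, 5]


Sorted: [5, 7, 11, 13, 13, 15]
Mean = 64/6 = 32/3
Median = 12
Freq: {13: 2, 7: 1, 11: 1, 15: 1, 5: 1}
Mode: [13]

Mean=32/3, Median=12, Mode=13


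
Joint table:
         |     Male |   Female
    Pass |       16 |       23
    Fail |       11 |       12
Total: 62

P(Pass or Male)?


P(Pass∨Male) = P(Pass) + P(Male) - P(Pass∧Male)
= (39 + 27 - 16)/62 = 50/62 = 25/31

P = 25/31 ≈ 80.65%


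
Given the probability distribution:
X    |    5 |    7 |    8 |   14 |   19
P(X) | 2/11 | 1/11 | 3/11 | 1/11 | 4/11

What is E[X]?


E[X] = Σ x·P(X=x)
= (5)×(2/11) + (7)×(1/11) + (8)×(3/11) + (14)×(1/11) + (19)×(4/11)
= 131/11

E[X] = 131/11


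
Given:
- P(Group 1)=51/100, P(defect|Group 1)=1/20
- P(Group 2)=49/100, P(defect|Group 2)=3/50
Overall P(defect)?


P(B) = Σ P(B|Aᵢ)×P(Aᵢ)
  1/20×51/100 = 51/2000
  3/50×49/100 = 147/5000
Sum = 549/10000

P(defect) = 549/10000 ≈ 5.49%


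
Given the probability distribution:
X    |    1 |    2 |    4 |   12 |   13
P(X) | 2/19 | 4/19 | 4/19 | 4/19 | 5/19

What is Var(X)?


E[X] = 139/19
E[X²] = 1503/19
Var(X) = E[X²] - (E[X])² = 1503/19 - 19321/361 = 9236/361

Var(X) = 9236/361 ≈ 25.5845


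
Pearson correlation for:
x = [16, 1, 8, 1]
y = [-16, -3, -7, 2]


n=4, Σx=26, Σy=-24, Σxy=-313, Σx²=322, Σy²=318
r = (4×(-313) - 26×(-24))/√((4×322 - 26²)(4×318 - (-24)²))
= -628/√(612×696) = -628/√425952 ≈ -628/652.6500 ≈ -0.9622

r ≈ -0.9622


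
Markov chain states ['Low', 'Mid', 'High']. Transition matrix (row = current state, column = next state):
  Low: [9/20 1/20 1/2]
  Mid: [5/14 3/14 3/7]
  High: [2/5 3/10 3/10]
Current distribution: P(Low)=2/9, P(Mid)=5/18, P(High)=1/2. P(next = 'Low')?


P(next=Low) = Σᵢ P(now=i)×P(i→Low)
= 2/9×9/20 + 5/18×5/14 + 1/2×2/5
= 1/10 + 25/252 + 1/5 = 503/1260

P = 503/1260 ≈ 0.3992


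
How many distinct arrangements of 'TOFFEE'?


Letters: 6, freq: {'T': 1, 'O': 1, 'F': 2, 'E': 2}
6!/(1!×1!×2!×2!) = 720/4 = 180

180


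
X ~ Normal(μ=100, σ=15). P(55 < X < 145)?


z₁=(55-100)/15=-3.0, z₂=(145-100)/15=3.0
P = Φ(3.0) - Φ(-3.0) = 0.998650 - 0.001350 = 0.997300 ≈ 0.9973

P(55 < X < 145) ≈ 0.9973


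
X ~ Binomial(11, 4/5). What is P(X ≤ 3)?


P(X ≤ 3) = Σ P(X=i) for i=0..3
P(X=0) = 1/48828125
P(X=1) = 44/48828125
P(X=2) = 176/9765625
P(X=3) = 2112/9765625
Sum = 2297/9765625

P(X ≤ 3) = 2297/9765625 ≈ 0.02%


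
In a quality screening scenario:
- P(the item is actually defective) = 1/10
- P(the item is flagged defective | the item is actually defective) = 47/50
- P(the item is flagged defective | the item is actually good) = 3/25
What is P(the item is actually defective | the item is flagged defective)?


Using Bayes' theorem:
P(A|B) = P(B|A)·P(A) / P(B)

P(the item is flagged defective) = 47/50 × 1/10 + 3/25 × 9/10
= 47/500 + 27/250 = 101/500

P(the item is actually defective|the item is flagged defective) = (47/500) / (101/500) = 47/101

P(the item is actually defective|the item is flagged defective) = 47/101 ≈ 46.53%


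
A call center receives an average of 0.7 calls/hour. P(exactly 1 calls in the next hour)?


Poisson(λ=0.7): P(X=1) = e^(-λ)×λ^k/k!
= e^(-0.7) × 0.7^1 / 1!
≈ 0.4965853038 × 0.7 / 1 ≈ 0.347610

P(X=1) ≈ 0.347610 ≈ 34.76%


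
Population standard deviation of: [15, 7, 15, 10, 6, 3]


Mean = 56/6 = 28/3
  (15-28/3)²=289/9
  (7-28/3)²=49/9
  (15-28/3)²=289/9
  (10-28/3)²=4/9
  (6-28/3)²=100/9
  (3-28/3)²=361/9
Σ(x-μ)² = 364/3
σ² = (364/3)/6 = 182/9

σ = √(182/9) ≈ 4.4969


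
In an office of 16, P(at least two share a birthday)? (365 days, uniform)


P(all different) = Π(365-i)/365 for i=0..15
= 0.716396
P(match) = 1 - 0.716396 = 0.283604

P ≈ 0.2836 ≈ 28.36%


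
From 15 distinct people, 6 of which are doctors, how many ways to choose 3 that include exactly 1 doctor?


Choose 1 of the 6 doctors and 2 of the other 9 people:
C(6,1)×C(9,2) = 6×36 = 216

216


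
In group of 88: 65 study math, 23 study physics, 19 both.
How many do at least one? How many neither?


|A∪B| = 65+23-19 = 69
Neither = 88-69 = 19

At least one: 69; Neither: 19


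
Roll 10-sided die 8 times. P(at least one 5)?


P(no 5)^8 = (9/10)^8 = 43046721/100000000
P(≥1) = 1 - 43046721/100000000 = 56953279/100000000

P = 56953279/100000000 ≈ 56.95%
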